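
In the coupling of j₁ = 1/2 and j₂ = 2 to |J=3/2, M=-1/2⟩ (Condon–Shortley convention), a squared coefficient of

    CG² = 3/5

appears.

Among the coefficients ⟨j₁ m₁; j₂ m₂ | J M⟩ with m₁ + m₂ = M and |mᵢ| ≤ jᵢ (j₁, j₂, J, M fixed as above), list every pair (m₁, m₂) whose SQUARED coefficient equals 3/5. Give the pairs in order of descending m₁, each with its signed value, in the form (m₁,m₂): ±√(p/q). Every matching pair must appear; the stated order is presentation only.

(1/2,-1): +√(3/5)

Admissible pairs with m₁+m₂ = M = -1/2: (-1/2,0), (1/2,-1)
  (m₁,m₂)=(1/2,-1): CG² = 3/5, CG = +√(3/5)   ← matches the target
  (m₁,m₂)=(-1/2,0): CG² = 2/5, CG = −√(2/5)
Pairs with CG² = 3/5: (1/2,-1): +√(3/5)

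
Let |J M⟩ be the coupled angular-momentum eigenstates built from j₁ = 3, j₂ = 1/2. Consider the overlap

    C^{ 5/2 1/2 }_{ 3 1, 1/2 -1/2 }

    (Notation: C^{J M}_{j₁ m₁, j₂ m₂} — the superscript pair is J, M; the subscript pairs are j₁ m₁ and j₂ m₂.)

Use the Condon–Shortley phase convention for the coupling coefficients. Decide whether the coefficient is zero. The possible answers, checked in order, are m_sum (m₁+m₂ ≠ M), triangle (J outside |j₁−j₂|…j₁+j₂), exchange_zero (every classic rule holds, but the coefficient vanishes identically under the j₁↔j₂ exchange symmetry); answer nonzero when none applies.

nonzero

m-sum: m₁+m₂ = 1+(-1/2) = 1/2, M = 1/2  ✓
triangle: |j₁−j₂| = 5/2 ≤ J = 5/2 ≤ j₁+j₂ = 7/2  ✓
exchange: j₁≠j₂ or m₁≠m₂ — the exchange symmetry imposes no constraint here
value check: CG = +√(4/7) = +0.755929 ≠ 0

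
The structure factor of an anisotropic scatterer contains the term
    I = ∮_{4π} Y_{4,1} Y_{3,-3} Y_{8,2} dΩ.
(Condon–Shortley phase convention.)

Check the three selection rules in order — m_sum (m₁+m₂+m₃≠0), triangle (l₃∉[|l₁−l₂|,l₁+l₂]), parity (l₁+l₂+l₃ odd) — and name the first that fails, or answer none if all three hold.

azimuthal sum: 1 − 3 + 2 = 0  ✓
l₃ must lie in [1,7]; have l₃=8  ✗
L = 4 + 3 + 8 = 15 (odd)

triangle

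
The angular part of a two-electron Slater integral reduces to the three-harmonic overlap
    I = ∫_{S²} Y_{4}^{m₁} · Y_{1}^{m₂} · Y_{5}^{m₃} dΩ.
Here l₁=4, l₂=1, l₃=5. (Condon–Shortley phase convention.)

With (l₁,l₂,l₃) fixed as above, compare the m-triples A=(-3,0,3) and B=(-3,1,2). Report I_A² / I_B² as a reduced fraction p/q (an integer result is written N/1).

Same 4,1,5: normalisation and zero-m 3j drop out of the ratio.
A: Δ: 0! 8! 2! / 11! → 1/495; sum: t=0:+1/5040 = 1/5040; 3j²(4 1 5; -3 0 3) = Δ·Π!·Σ² = 16/495  (sign +1)
B: Δ: 0! 8! 2! / 11! → 1/495; sum: t=0:+1/10080 = 1/10080; 3j²(4 1 5; -3 1 2) = Δ·Π!·Σ² = 1/165  (sign -1)
I_A²/I_B² = (16/495)/(1/165) = 16/3

16/3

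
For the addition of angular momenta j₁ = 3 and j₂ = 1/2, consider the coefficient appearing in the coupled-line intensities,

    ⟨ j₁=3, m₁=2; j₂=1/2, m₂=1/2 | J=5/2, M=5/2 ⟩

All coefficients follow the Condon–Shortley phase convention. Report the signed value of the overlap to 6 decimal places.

√[6·1!5!0!/7! · 5!1!1!0!5!0!] = √(14400/7)
  +(−1)^1/∏(1,0,0,0,5,0)! = -1/120  (running -1/120)
⟨..|..⟩ = √(14400/7)·(-1/120) = -0.377964

−√(1/7) = -0.377964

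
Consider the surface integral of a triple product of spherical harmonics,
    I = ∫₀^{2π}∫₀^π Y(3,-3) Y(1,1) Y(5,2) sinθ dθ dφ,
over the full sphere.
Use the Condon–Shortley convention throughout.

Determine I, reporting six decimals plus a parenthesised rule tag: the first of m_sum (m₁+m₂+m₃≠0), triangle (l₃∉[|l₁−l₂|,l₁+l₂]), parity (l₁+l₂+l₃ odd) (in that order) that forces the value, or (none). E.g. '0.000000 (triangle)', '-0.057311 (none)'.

0.000000 (triangle)

l₃=5 ∉ [2,4] — triangle fails ⇒ I = 0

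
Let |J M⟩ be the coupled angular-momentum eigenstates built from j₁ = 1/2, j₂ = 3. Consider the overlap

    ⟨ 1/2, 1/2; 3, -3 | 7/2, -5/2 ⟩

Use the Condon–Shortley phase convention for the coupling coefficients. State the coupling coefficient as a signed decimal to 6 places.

+0.377964  (= +√(1/7))

triangle: 0!×1!×6!/8! = 720/40320
(j±m)!: 1!×0!×0!×6!×1!×6! = 518400
prefactor² = (2J+1)×Δ×N² = 518400/7
  k=0: +1/(0!×0!×0!×0!×1!×6!) = 1/720
Σ = 1/720  ⇒  CG² = 518400/7×(1/720)² = 1/7
CG = +√(1/7) = +0.377964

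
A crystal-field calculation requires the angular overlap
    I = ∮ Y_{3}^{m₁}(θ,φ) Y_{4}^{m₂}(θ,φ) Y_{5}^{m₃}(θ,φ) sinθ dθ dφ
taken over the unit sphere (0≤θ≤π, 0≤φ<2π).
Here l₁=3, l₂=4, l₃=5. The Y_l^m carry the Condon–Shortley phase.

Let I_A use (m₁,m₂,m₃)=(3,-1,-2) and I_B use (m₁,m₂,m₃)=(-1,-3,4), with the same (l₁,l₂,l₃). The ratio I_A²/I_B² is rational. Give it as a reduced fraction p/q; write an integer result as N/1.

125/7

l's match ⇒ only the (l;m) 3-j factors differ between A and B.
A: triangle coeff Δ(3,4,5) = 1/180180; Σ_t [0,0]: t=0:+1/1728 = 1/1728; (3j)²=25/858 [(3 4 5; 3 -1 -2)], sign=-1
B: triangle coeff Δ(3,4,5) = 1/180180; Σ_t [0,1]: t=0:+1/5760 t=1:−1/4320 = -1/17280; (3j)²=7/4290 [(3 4 5; -1 -3 4)], sign=+1
I_A²/I_B² = (25/858)/(7/4290) = 125/7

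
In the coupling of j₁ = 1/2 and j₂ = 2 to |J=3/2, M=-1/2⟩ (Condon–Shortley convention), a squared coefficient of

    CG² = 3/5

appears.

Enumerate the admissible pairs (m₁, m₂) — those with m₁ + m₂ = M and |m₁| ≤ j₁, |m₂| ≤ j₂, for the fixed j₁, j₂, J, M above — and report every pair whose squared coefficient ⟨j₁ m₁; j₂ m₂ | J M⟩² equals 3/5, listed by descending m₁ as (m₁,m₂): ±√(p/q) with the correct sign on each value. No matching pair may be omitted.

Admissible pairs with m₁+m₂ = M = -1/2: (-1/2,0), (1/2,-1)
  (m₁,m₂)=(1/2,-1): CG² = 3/5, CG = +√(3/5)   ← matches the target
  (m₁,m₂)=(-1/2,0): CG² = 2/5, CG = −√(2/5)
Pairs with CG² = 3/5: (1/2,-1): +√(3/5)

(1/2,-1): +√(3/5)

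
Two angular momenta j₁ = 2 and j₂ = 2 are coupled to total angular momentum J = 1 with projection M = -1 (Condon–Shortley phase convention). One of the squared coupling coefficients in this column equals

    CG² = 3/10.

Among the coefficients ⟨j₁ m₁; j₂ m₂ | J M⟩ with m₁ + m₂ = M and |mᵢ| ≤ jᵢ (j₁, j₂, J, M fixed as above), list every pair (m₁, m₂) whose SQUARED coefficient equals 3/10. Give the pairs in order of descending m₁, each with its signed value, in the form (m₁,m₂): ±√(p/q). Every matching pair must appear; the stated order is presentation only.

Admissible pairs with m₁+m₂ = M = -1: (-2,1), (-1,0), (0,-1), (1,-2)
  (m₁,m₂)=(1,-2): CG² = 1/5, CG = +√(1/5)
  (m₁,m₂)=(0,-1): CG² = 3/10, CG = −√(3/10)   ← matches the target
  (m₁,m₂)=(-1,0): CG² = 3/10, CG = +√(3/10)   ← matches the target
  (m₁,m₂)=(-2,1): CG² = 1/5, CG = −√(1/5)
Pairs with CG² = 3/10: (0,-1): −√(3/10); (-1,0): +√(3/10)

(0,-1): −√(3/10); (-1,0): +√(3/10)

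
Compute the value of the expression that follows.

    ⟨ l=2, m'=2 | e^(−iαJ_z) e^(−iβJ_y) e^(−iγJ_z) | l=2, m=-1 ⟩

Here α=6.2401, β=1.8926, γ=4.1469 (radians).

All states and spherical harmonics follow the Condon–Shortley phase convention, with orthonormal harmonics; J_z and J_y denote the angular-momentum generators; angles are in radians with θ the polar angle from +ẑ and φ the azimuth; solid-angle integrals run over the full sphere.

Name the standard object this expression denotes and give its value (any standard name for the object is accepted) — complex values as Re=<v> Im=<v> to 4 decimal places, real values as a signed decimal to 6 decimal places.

This is a Wigner D-matrix element — the rotation-matrix element ⟨l m'| R(α,β,γ) |l m⟩ in the angular-momentum basis.
Split into d^2_{2,-1}(β=1.8926) × two z-phases.
Half-angle: c=0.584689, s=0.811258. N=√(24·1·1·6)=12.000000
k∈{0} keeps every argument non-negative
  k=0: (−1)^3·12.0000/(6)·0.5847^1·0.8113^3 = -0.624354
d^2_{2,-1}(1.8926) = -0.624354
Phases: e^{-i·(2)·6.2401}=+0.996290+0.086064i, e^{-i·(-1)·4.1469}=-0.535829-0.844327i ⇒ D=+0.287936+0.553996i

Wigner D-matrix element, Re=0.2879 Im=0.5540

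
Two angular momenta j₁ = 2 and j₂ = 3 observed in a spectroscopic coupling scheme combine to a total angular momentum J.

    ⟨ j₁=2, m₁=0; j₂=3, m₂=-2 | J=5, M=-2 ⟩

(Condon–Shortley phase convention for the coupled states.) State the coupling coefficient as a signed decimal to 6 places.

j₁+j₂−J=0  J+j₁−j₂=4  J−j₁+j₂=6  j₁+j₂+J+1=11
(j₁±m₁, j₂±m₂, J±M) = (2,2,1,5,3,7)
P² = 69120
sum k=0..0:
  [0] +1/480 = 1/480
S = 1/480
C² = P²·S² = 3/10 ; C = +0.547723

+√(3/10) ≈ +0.547723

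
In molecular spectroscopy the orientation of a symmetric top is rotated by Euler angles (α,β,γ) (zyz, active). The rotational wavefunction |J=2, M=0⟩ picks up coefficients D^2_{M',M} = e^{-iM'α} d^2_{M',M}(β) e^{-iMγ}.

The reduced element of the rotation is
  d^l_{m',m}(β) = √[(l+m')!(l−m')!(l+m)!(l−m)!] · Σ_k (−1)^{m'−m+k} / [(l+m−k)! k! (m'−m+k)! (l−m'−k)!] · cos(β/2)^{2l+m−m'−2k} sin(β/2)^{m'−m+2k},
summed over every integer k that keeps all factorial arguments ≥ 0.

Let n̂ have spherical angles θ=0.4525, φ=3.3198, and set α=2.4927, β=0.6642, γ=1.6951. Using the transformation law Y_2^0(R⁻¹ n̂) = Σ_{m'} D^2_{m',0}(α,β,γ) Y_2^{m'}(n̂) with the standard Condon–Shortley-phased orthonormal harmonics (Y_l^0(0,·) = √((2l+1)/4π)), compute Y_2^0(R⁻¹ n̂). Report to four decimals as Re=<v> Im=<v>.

Need the full column D^2_{m',0} for m'=−2..2 at α=2.4927, β=0.6642, γ=1.6951.
cos(β/2)=0.945360, sin(β/2)=0.326029
d^2_{-2,0}: single k=2 term ⇒ +0.232692;  D = +0.062741-0.224074i
d^2_{-1,0}: k∈[1..2] ⇒ +0.674719 -0.080249 = +0.594470;  D = -0.473646+0.359241i
d^2_{0,0}: k∈[0..2] ⇒ +0.798709 -0.379985 +0.011299 = +0.430022;  D = +0.430022+0.000000i
d^2_{1,0}: k∈[0..1] ⇒ -0.674719 +0.080249 = -0.594470;  D = +0.473646+0.359241i
d^2_{2,0}: single k=0 term ⇒ +0.232692;  D = +0.062741+0.224074i
Y_2^{m'}(θ=0.4525,φ=3.3198) and Σ D·Y over m':
  (+0.0627-0.2241i)·(+0.0692-0.0258i)  (-0.4736+0.3592i)·(-0.2990+0.0538i)  (+0.4300+0.0000i)·(+0.4499+0.0000i)  (+0.4736+0.3592i)·(+0.2990+0.0538i)  (+0.0627+0.2241i)·(+0.0692+0.0258i)
Y_2^0(R⁻¹ n̂) = +0.435128-0.000000i

Re=0.4351 Im=0.0000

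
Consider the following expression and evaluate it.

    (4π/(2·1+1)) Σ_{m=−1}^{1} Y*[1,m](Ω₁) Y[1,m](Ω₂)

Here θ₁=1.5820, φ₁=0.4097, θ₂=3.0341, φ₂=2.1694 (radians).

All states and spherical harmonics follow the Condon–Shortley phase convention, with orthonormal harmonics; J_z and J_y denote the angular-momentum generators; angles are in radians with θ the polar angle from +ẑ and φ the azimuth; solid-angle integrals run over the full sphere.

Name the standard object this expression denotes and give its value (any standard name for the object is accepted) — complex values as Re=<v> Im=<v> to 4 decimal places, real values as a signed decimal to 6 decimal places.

This sum is the spherical-harmonic addition theorem: it equals the Legendre polynomial P_l(cos γ) of the angle γ between the two directions.
Addition theorem: P_1(cos γ) = (4π/3) Σ_m Y*_{lm}(Ω₁) Y_{lm}(Ω₂), m = −1…1:
  m=-1: (0.316881, 0.137613) × (-0.020887, -0.030622) = (-0.002405, -0.012578)  (running Σ = (-0.002405, -0.012578))
  m=0: (-0.005474, -0.000000) × (-0.485782, 0.000000) = (0.002659, 0.000000)  (running Σ = (0.000255, -0.012578))
  m=1: (-0.316881, 0.137613) × (0.020887, -0.030622) = (-0.002405, 0.012578)  (running Σ = (-0.002150, 0.000000))
Total Σ_m = (-0.002150, 0.000000). Multiply by 4.188790: (-0.009006, 0.000000). P_1(cos γ) = -0.009006

Legendre polynomial (addition theorem), -0.009006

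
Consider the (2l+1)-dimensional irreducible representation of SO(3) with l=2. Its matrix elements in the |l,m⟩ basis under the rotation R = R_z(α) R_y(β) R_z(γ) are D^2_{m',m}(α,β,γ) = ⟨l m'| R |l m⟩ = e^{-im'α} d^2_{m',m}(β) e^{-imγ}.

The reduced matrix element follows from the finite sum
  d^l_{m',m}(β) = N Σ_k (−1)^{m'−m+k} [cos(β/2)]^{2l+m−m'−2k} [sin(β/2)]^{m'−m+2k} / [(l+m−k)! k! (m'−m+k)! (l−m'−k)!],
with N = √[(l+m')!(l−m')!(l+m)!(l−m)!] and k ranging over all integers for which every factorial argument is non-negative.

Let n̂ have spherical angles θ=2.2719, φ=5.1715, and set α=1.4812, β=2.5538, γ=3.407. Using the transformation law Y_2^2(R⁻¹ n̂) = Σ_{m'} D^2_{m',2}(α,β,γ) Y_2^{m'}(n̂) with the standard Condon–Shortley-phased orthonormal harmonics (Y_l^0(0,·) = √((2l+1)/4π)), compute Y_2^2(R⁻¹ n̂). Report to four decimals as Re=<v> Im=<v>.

Need the full column D^2_{m',2} for m'=−2..2 at α=1.4812, β=2.5538, γ=3.4070.
cos(β/2)=0.289684, sin(β/2)=0.957122
d^2_{-2,2}: single k=4 term ⇒ +0.839209;  D = -0.636420+0.547029i
d^2_{-1,2}: single k=3 term ⇒ +0.507992;  D = +0.295331+0.413322i
d^2_{0,2}: single k=2 term ⇒ +0.188304;  D = +0.162392-0.095326i
d^2_{1,2}: single k=1 term ⇒ +0.046534;  D = -0.019872-0.042077i
d^2_{2,2}: single k=0 term ⇒ +0.007042;  D = -0.006611+0.002425i
Y_2^{m'}(θ=2.2719,φ=5.1715) and Σ D·Y over m':
  (-0.6364+0.5470i)·(-0.1370+0.1792i)  (+0.2953+0.4133i)·(-0.1688-0.3414i)  (+0.1624-0.0953i)·(+0.0783+0.0000i)  (-0.0199-0.0421i)·(+0.1688-0.3414i)  (-0.0066+0.0024i)·(-0.1370-0.1792i)
Y_2^2(R⁻¹ n̂) = +0.076732-0.366460i

Re=0.0767 Im=-0.3665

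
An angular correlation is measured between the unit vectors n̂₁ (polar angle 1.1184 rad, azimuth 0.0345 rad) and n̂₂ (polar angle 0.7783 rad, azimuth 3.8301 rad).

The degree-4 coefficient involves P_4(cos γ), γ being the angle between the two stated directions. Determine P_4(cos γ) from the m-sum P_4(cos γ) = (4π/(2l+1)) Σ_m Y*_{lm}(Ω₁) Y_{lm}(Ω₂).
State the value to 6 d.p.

0.245499

Addition theorem: P_4(cos γ) = (4π/9) Σ_m Y*_{lm}(Ω₁) Y_{lm}(Ω₂), m = −4…4:
  [-4]  conj(Y_{4,-4})(Ω₁) = (0.286822, 0.039835) ; Y_{4,-4}(Ω₂) = (-0.099540, -0.040633) ; Δ = (-0.026932, -0.015620)
  [-3]  conj(Y_{4,-3})(Ω₁) = (0.395936, 0.041126) ; Y_{4,-3}(Ω₂) = (0.146447, 0.271462) ; Δ = (0.046819, 0.113504)
  [-2]  conj(Y_{4,-2})(Ω₁) = (0.091120, 0.006297) ; Y_{4,-2}(Ω₂) = (0.080959, -0.412542) ; Δ = (0.009975, -0.037081)
  [-1]  conj(Y_{4,-1})(Ω₁) = (-0.309025, -0.010666) ; Y_{4,-1}(Ω₂) = (-0.100394, 0.082607) ; Δ = (0.031905, -0.024457)
  [+0]  conj(Y_{4,0})(Ω₁) = (-0.153857, -0.000000) ; Y_{4,0}(Ω₂) = (-0.339862, 0.000000) ; Δ = (0.052290, 0.000000)
  [+1]  conj(Y_{4,1})(Ω₁) = (0.309025, -0.010666) ; Y_{4,1}(Ω₂) = (0.100394, 0.082607) ; Δ = (0.031905, 0.024457)
  [+2]  conj(Y_{4,2})(Ω₁) = (0.091120, -0.006297) ; Y_{4,2}(Ω₂) = (0.080959, 0.412542) ; Δ = (0.009975, 0.037081)
  [+3]  conj(Y_{4,3})(Ω₁) = (-0.395936, 0.041126) ; Y_{4,3}(Ω₂) = (-0.146447, 0.271462) ; Δ = (0.046819, -0.113504)
  [+4]  conj(Y_{4,4})(Ω₁) = (0.286822, -0.039835) ; Y_{4,4}(Ω₂) = (-0.099540, 0.040633) ; Δ = (-0.026932, 0.015620)
Total Σ_m = (0.175825, 0.000000). Multiply by 1.396263: (0.245499, 0.000000). P_4(cos γ) = 0.245499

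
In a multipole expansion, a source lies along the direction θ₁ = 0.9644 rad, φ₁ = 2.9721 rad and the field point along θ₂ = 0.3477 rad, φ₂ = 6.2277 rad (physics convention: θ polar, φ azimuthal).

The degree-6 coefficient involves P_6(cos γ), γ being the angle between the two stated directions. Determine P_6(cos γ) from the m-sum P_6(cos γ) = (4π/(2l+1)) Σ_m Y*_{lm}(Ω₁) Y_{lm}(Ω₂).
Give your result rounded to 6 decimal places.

Term-by-term m-sum for l=6 (normalisation 4π/13 = 0.966644):
  term(m=-6) = +0.000087-0.000071i   from Y*(Ω₁)=+0.078212-0.126475i, Y(Ω₂)=+0.000715+0.000247i
  term(m=-5) = -0.002174+0.001393i   from Y*(Ω₁)=-0.236477+0.267816i, Y(Ω₂)=+0.006950+0.001979i
  term(m=-4) = +0.015761-0.007731i   from Y*(Ω₁)=+0.325930-0.262474i, Y(Ω₂)=+0.040921+0.009234i
  term(m=-3) = -0.018102+0.006444i   from Y*(Ω₁)=-0.103047+0.057435i, Y(Ω₂)=+0.160624+0.026986i
  term(m=-2) = -0.120218+0.027897i   from Y*(Ω₁)=-0.283110+0.099823i, Y(Ω₂)=+0.408580+0.045527i
  term(m=-1) = +0.136231-0.015599i   from Y*(Ω₁)=+0.240108-0.041091i, Y(Ω₂)=+0.562030+0.031216i
  term(m=+0) = +0.018810+0.000000i   from Y*(Ω₁)=+0.240819-0.000000i, Y(Ω₂)=+0.078109+0.000000i
  term(m=+1) = +0.136231+0.015599i   from Y*(Ω₁)=-0.240108-0.041091i, Y(Ω₂)=-0.562030+0.031216i
  term(m=+2) = -0.120218-0.027897i   from Y*(Ω₁)=-0.283110-0.099823i, Y(Ω₂)=+0.408580-0.045527i
  term(m=+3) = -0.018102-0.006444i   from Y*(Ω₁)=+0.103047+0.057435i, Y(Ω₂)=-0.160624+0.026986i
  term(m=+4) = +0.015761+0.007731i   from Y*(Ω₁)=+0.325930+0.262474i, Y(Ω₂)=+0.040921-0.009234i
  term(m=+5) = -0.002174-0.001393i   from Y*(Ω₁)=+0.236477+0.267816i, Y(Ω₂)=-0.006950+0.001979i
  term(m=+6) = +0.000087+0.000071i   from Y*(Ω₁)=+0.078212+0.126475i, Y(Ω₂)=+0.000715-0.000247i
Accumulated sum +0.041982+0.000000i; after 4π/(2l+1) scaling, +0.040582+0.000000i ⇒ P_6 = 0.040582

0.040582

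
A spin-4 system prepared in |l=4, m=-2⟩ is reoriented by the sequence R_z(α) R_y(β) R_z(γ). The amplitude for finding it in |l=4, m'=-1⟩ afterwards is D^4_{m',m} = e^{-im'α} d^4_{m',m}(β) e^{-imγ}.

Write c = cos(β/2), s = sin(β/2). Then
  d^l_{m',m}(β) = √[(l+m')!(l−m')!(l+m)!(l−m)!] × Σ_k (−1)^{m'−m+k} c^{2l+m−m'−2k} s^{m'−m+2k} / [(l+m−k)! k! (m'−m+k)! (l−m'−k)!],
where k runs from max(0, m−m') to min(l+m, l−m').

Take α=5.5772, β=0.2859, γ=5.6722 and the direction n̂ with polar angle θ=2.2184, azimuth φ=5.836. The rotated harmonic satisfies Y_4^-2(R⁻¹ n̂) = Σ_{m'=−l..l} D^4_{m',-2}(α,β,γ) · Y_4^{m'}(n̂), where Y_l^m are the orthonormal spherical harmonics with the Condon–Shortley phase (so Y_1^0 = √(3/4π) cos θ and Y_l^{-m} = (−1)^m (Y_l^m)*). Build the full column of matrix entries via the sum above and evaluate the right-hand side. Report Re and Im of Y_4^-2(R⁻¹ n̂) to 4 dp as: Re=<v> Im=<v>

Need the full column D^4_{m',-2} for m'=−4..4 at α=5.5772, β=0.2859, γ=5.6722.
cos(β/2)=0.989800, sin(β/2)=0.142464
d^4_{-4,-2}: single k=2 term ⇒ +0.100988;  D = -0.062433+0.079377i
d^4_{-3,-2}: k∈[1..2] ⇒ +0.496136 -0.030834 = +0.465301;  D = -0.456180+0.091681i
d^4_{-2,-2}: k∈[0..2] ⇒ +0.921255 -0.229020 +0.005931 = +0.698165;  D = -0.610118-0.339396i
d^4_{-1,-2}: k∈[0..2] ⇒ -0.562565 +0.058271 -0.000805 = -0.505098;  D = +0.176590+0.473223i
d^4_{0,-2}: k∈[0..2] ⇒ +0.181057 -0.010002 +0.000078 = +0.171132;  D = +0.058492-0.160826i
d^4_{1,-2}: k∈[0..2] ⇒ -0.038848 +0.001207 -0.000005 = -0.037645;  D = -0.032744+0.018574i
d^4_{2,-2}: k∈[0..2] ⇒ +0.005931 -0.000098 +0.000000 = +0.005832;  D = +0.005728+0.001102i
d^4_{3,-2}: k∈[0..1] ⇒ -0.000639 +0.000004 = -0.000634;  D = -0.000396-0.000495i
d^4_{4,-2}: single k=0 term ⇒ +0.000043;  D = -0.000001+0.000043i
Y_4^{m'}(θ=2.2184,φ=5.836) and Σ D·Y over m':
  (-0.0624+0.0794i)·(-0.0387+0.1748i)  (-0.4562+0.0917i)·(-0.0870-0.3730i)  (-0.6101-0.3394i)·(+0.2061+0.2568i)  (+0.1766+0.4732i)·(+0.0928+0.0445i)  (+0.0585-0.1608i)·(-0.3472+0.0000i)  (-0.0327+0.0186i)·(-0.0928+0.0445i)  (+0.0057+0.0011i)·(+0.2061-0.2568i)  (-0.0004-0.0005i)·(+0.0870-0.3730i)  (-0.0000+0.0000i)·(-0.0387-0.1748i)
Y_4^-2(R⁻¹ n̂) = +0.002310+0.024888i

Re=0.0023 Im=0.0249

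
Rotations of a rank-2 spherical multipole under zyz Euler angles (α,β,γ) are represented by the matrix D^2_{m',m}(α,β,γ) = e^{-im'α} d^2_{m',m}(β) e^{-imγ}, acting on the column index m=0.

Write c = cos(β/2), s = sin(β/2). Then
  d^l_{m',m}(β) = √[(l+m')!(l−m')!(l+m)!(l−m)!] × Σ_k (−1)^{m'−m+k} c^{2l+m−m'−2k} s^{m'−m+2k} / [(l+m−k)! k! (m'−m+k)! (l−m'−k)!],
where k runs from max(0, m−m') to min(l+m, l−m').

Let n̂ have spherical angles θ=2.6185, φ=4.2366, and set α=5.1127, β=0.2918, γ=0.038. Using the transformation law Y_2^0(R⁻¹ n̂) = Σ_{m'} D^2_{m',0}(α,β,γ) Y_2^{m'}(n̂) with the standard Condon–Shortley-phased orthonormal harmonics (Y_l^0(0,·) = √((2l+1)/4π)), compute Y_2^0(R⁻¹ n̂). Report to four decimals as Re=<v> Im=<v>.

Re=0.1995 Im=0.0000

Need the full column D^2_{m',0} for m'=−2..2 at α=5.1127, β=0.2918, γ=0.0380.
cos(β/2)=0.989375, sin(β/2)=0.145383
d^2_{-2,0}: single k=2 term ⇒ +0.050679;  D = -0.035286-0.036377i
d^2_{-1,0}: k∈[1..2] ⇒ +0.344884 -0.007447 = +0.337437;  D = +0.131501-0.310759i
d^2_{0,0}: k∈[0..2] ⇒ +0.958174 -0.082758 +0.000447 = +0.875863;  D = +0.875863+0.000000i
d^2_{1,0}: k∈[0..1] ⇒ -0.344884 +0.007447 = -0.337437;  D = -0.131501-0.310759i
d^2_{2,0}: single k=0 term ⇒ +0.050679;  D = -0.035286+0.036377i
Y_2^{m'}(θ=2.6185,φ=4.2366) and Σ D·Y over m':
  (-0.0353-0.0364i)·(-0.0560-0.0785i)  (+0.1315-0.3108i)·(+0.1531-0.2972i)  (+0.8759+0.0000i)·(+0.3947+0.0000i)  (-0.1315-0.3108i)·(-0.1531-0.2972i)  (-0.0353+0.0364i)·(-0.0560+0.0785i)
Y_2^0(R⁻¹ n̂) = +0.199464+0.000000i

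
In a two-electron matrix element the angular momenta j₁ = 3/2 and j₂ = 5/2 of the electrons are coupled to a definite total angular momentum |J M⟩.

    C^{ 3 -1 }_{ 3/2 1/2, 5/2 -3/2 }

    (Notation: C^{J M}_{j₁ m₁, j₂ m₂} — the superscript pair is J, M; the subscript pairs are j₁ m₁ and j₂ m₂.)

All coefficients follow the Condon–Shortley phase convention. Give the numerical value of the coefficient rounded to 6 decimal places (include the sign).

+0.639010

j₁+j₂−J=1  J+j₁−j₂=2  J−j₁+j₂=4  j₁+j₂+J+1=8
(j₁±m₁, j₂±m₂, J±M) = (2,1,1,4,2,4)
P² = 96/5
sum k=0..1:
  [0] +1/6 = 1/6
  [1] −1/48 = -1/48
S = 7/48
C² = P²·S² = 49/120 ; C = +0.639010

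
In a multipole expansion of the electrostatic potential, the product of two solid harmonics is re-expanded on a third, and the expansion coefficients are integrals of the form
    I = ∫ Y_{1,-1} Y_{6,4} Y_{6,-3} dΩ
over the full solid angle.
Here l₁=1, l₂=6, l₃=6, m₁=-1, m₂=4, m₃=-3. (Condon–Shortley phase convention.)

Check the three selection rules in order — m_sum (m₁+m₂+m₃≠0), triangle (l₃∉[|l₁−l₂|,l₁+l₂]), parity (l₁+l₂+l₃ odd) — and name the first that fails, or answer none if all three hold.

azimuthal sum: -1 + 4 − 3 = 0  ✓
5 ≤ 6 ≤ 7 (triangle on l)  ✓
L = 1 + 6 + 6 = 13 (odd)  ✗

parity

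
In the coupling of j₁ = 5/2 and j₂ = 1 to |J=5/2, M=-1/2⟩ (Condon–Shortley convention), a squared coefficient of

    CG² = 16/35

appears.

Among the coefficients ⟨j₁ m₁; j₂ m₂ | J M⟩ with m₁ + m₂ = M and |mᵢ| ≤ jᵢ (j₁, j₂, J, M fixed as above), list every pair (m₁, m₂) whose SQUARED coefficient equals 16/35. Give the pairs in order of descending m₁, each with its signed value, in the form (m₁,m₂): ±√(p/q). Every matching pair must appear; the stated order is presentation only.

Admissible pairs with m₁+m₂ = M = -1/2: (-3/2,1), (-1/2,0), (1/2,-1)
  (m₁,m₂)=(1/2,-1): CG² = 18/35, CG = +√(18/35)
  (m₁,m₂)=(-1/2,0): CG² = 1/35, CG = −√(1/35)
  (m₁,m₂)=(-3/2,1): CG² = 16/35, CG = −√(16/35)   ← matches the target
Pairs with CG² = 16/35: (-3/2,1): −√(16/35)

(-3/2,1): −√(16/35)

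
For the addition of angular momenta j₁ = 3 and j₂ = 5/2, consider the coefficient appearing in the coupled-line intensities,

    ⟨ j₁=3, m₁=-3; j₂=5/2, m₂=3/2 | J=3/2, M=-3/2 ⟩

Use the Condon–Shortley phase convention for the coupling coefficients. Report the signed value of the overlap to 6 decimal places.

+0.462910

j₁+j₂−J=4  J+j₁−j₂=2  J−j₁+j₂=1  j₁+j₂+J+1=8
(j₁±m₁, j₂±m₂, J±M) = (0,6,4,1,0,3)
P² = 3456/7
sum k=4..4:
  [4] +1/48 = 1/48
S = 1/48
C² = P²·S² = 3/14 ; C = +0.462910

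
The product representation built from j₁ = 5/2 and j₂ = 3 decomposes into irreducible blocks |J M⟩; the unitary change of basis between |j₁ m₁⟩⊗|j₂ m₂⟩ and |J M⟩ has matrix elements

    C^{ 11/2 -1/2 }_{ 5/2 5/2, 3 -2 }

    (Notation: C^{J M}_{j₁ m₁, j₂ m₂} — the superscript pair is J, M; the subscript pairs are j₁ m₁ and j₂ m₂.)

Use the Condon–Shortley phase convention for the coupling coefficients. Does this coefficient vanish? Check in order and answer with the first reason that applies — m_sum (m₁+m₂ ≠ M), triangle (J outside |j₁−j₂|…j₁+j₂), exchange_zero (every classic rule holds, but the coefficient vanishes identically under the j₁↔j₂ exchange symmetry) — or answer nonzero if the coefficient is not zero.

m_sum

m-sum: m₁+m₂ = 5/2+(-2) = 1/2, M = -1/2  ✗ ⇒ coefficient is 0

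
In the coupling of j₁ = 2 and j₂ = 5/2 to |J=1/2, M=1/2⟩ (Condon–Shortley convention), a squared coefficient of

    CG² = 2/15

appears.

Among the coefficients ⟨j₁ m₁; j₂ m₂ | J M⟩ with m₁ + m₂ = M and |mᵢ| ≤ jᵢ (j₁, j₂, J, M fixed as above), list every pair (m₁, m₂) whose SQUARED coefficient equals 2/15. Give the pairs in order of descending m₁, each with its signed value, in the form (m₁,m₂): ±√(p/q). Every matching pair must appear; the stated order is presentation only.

Admissible pairs with m₁+m₂ = M = 1/2: (-2,5/2), (-1,3/2), (0,1/2), (1,-1/2), (2,-3/2)
  (m₁,m₂)=(2,-3/2): CG² = 1/15, CG = +√(1/15)
  (m₁,m₂)=(1,-1/2): CG² = 2/15, CG = −√(2/15)   ← matches the target
  (m₁,m₂)=(0,1/2): CG² = 1/5, CG = +√(1/5)
  (m₁,m₂)=(-1,3/2): CG² = 4/15, CG = −√(4/15)
  (m₁,m₂)=(-2,5/2): CG² = 1/3, CG = +√(1/3)
Pairs with CG² = 2/15: (1,-1/2): −√(2/15)

(1,-1/2): −√(2/15)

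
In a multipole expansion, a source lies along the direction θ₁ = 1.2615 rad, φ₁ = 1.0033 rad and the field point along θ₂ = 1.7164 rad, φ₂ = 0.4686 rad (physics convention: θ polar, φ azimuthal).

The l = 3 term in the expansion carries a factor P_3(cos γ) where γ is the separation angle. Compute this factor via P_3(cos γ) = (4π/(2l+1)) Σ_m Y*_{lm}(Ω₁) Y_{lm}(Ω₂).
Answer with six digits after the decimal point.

Expand P_3 via completeness: Σ_{m} conj(Y_{3,m}) at Ω₁ times Y_{3,m} at Ω₂ —
  m=-3: (-0.357481+0.047352i) × (+0.066376-0.398631i) = -0.004852+0.145646i  (running Σ = -0.004852+0.145646i)
  m=-2: (-0.119152+0.255876i) × (-0.085940+0.116983i) = -0.019693-0.035929i  (running Σ = -0.024546+0.109717i)
  m=-1: (-0.088816-0.139332i) × (-0.255262+0.129215i) = +0.040675+0.024090i  (running Σ = +0.016130+0.133807i)
  m=0: (-0.288150-0.000000i) × (+0.156733+0.000000i) = -0.045163-0.000000i  (running Σ = -0.029033+0.133807i)
  m=1: (+0.088816-0.139332i) × (+0.255262+0.129215i) = +0.040675-0.024090i  (running Σ = +0.011642+0.109717i)
  m=2: (-0.119152-0.255876i) × (-0.085940-0.116983i) = -0.019693+0.035929i  (running Σ = -0.008051+0.145646i)
  m=3: (+0.357481+0.047352i) × (-0.066376-0.398631i) = -0.004852-0.145646i  (running Σ = -0.012903+0.000000i)
Σ over m = -0.012903+0.000000i; ×(4π/7) → -0.023164+0.000000i. Real part: -0.023164

-0.023164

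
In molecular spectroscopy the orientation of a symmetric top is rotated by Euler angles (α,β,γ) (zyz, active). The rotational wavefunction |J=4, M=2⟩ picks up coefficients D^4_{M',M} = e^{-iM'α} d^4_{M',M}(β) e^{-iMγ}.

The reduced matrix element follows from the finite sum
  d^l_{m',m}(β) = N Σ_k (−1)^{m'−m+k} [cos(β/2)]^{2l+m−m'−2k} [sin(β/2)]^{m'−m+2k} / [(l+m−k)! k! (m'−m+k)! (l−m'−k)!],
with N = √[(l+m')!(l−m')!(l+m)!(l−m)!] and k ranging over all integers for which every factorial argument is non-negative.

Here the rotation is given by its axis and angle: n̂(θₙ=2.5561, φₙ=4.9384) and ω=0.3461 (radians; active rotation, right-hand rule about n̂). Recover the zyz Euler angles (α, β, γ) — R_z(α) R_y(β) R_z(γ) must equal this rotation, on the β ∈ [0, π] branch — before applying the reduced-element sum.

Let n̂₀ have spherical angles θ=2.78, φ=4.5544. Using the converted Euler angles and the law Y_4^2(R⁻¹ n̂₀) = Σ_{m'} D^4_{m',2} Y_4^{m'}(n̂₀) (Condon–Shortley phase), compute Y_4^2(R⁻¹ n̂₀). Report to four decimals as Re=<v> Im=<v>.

Axis–angle → zyz. n̂ = (sinθₙcosφₙ, sinθₙsinφₙ, cosθₙ) = (+0.123835, -0.538556, -0.833440), ω = 0.3461.
R = I cosω + sinω [n̂]ₓ + (1−cosω) n̂n̂ᵀ gives
  R = [+0.941612, +0.278775, -0.188815; -0.286684, +0.957902, -0.015393; +0.176575, +0.068625, +0.981892]
β = atan2(√(R₁₃²+R₂₃²), R₃₃) = 0.190594; α = atan2(R₂₃, R₁₃) mod 2π = 3.222937; γ = atan2(R₃₂, −R₃₁) mod 2π = 2.770915
Need the full column D^4_{m',2} for m'=−4..4 at α=3.2229, β=0.1906, γ=2.7709.
cos(β/2)=0.995463, sin(β/2)=0.095153
d^4_{-4,2}: single k=6 term ⇒ +0.000004;  D = +0.000002+0.000003i
d^4_{-3,2}: k∈[5..6] ⇒ +0.000086 -0.000000 = +0.000086;  D = -0.000048-0.000072i
d^4_{-2,2}: k∈[4..6] ⇒ +0.001207 -0.000009 +0.000000 = +0.001199;  D = +0.000741+0.000942i
d^4_{-1,2}: k∈[3..5] ⇒ +0.011910 -0.000163 +0.000000 = +0.011747;  D = -0.007991-0.008610i
d^4_{0,2}: k∈[2..4] ⇒ +0.083582 -0.002036 +0.000007 = +0.081552;  D = +0.060149+0.055071i
d^4_{1,2}: k∈[1..3] ⇒ +0.391050 -0.017865 +0.000109 = +0.373294;  D = -0.294897-0.228876i
d^4_{2,2}: k∈[0..2] ⇒ +0.964273 -0.105724 +0.001207 = +0.859757;  D = +0.719783+0.470207i
d^4_{3,2}: k∈[0..1] ⇒ -0.344873 +0.009453 = -0.335420;  D = +0.294789+0.160020i
d^4_{4,2}: single k=0 term ⇒ +0.046620;  D = +0.042644+0.018838i
Y_4^{m'}(θ=2.78,φ=4.5544) and Σ D·Y over m':
  (+0.0000+0.0000i)·(+0.0056+0.0041i)  (-0.0000-0.0001i)·(-0.0237+0.0461i)  (+0.0007+0.0009i)·(-0.2039-0.0667i)  (-0.0080-0.0086i)·(+0.0769-0.4829i)  (+0.0601+0.0551i)·(+0.3747+0.0000i)  (-0.2949-0.2289i)·(-0.0769-0.4829i)  (+0.7198+0.4702i)·(-0.2039+0.0667i)  (+0.2948+0.1600i)·(+0.0237+0.0461i)  (+0.0426+0.0188i)·(+0.0056-0.0041i)
Y_4^2(R⁻¹ n̂) = -0.248355+0.153034i

Re=-0.2484 Im=0.1530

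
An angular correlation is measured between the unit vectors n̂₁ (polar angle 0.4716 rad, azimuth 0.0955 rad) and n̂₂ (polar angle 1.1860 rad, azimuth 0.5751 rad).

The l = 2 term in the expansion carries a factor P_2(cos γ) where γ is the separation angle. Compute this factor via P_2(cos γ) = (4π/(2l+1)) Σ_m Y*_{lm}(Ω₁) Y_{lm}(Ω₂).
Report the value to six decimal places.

0.251851

Expand P_2 via completeness: Σ_{m} conj(Y_{2,m}) at Ω₁ times Y_{2,m} at Ω₂ —
  term(m=-2) = 0.01519 - 0.02166j   from Y*(Ω₁)=0.07828 + 0.01514j, Y(Ω₂)=0.13549 - 0.30293j
  term(m=-1) = 0.07456 - 0.03878j   from Y*(Ω₁)=0.31124 + 0.02981j, Y(Ω₂)=0.22555 - 0.14620j
  term(m=+0) = -0.07929 + 0.00000j   from Y*(Ω₁)=0.43549 + 0.00000j, Y(Ω₂)=-0.18207 + 0.00000j
  term(m=+1) = 0.07456 + 0.03878j   from Y*(Ω₁)=-0.31124 + 0.02981j, Y(Ω₂)=-0.22555 - 0.14620j
  term(m=+2) = 0.01519 + 0.02166j   from Y*(Ω₁)=0.07828 - 0.01514j, Y(Ω₂)=0.13549 + 0.30293j
Σ over m = 0.10021 + 0.00000j; ×(4π/5) → 0.25185 + 0.00000j. Real part: 0.251851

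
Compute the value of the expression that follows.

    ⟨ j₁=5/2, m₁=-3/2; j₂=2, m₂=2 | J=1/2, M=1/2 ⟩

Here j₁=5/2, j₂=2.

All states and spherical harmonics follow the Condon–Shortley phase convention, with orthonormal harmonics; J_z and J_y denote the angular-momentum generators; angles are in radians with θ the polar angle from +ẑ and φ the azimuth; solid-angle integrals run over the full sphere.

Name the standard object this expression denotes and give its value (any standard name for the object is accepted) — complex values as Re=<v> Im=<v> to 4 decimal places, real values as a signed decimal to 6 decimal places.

Clebsch–Gordan coefficient, +√(1/15) ≈ +0.258199

This is a Clebsch–Gordan (vector-coupling) coefficient.
√[2·4!1!0!/6! · 1!4!4!0!1!0!] = √(192/5)
  +(−1)^4/∏(4,0,0,0,1,0)! = 1/24  (running 1/24)
⟨..|..⟩ = √(192/5)·(1/24) = +0.258199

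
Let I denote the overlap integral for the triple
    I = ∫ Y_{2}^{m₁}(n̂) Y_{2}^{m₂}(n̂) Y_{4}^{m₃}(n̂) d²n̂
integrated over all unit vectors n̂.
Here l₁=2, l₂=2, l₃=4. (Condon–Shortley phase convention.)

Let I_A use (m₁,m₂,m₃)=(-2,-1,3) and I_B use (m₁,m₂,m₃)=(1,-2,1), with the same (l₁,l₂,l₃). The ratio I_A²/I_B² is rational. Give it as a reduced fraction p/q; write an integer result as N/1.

7/1

Shared (l₁,l₂,l₃)=(2,2,4): N and (l;000)² cancel in I_A²/I_B².
A: Δ = 0!·4!·4!/9! = 1/630; Racah Σ t=0..0: t=0:+1/144 = 1/144; ⇒ 3j(2 2 4; -2 -1 3)² = 1/18, sgn -1
B: Δ = 0!·4!·4!/9! = 1/630; Racah Σ t=0..0: t=0:+1/144 = 1/144; ⇒ 3j(2 2 4; 1 -2 1)² = 1/126, sgn -1
I_A²/I_B² = (1/18)/(1/126) = 7/1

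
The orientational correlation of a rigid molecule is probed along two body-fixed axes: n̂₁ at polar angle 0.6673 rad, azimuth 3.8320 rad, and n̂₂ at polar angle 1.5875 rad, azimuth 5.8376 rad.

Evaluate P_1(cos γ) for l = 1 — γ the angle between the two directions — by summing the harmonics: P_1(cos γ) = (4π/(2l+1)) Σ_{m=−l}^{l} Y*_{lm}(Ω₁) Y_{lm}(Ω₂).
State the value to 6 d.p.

Expand P_1 via completeness: Σ_{m} conj(Y_{1,m}) at Ω₁ times Y_{1,m} at Ω₂ —
  m=-1: (-0.164849, -0.136168) × (0.311716, 0.148882) = (-0.031113, -0.066989)  (running Σ = (-0.031113, -0.066989))
  m=0: (0.383795, -0.000000) × (-0.008161, 0.000000) = (-0.003132, 0.000000)  (running Σ = (-0.034245, -0.066989))
  m=1: (0.164849, -0.136168) × (-0.311716, 0.148882) = (-0.031113, 0.066989)  (running Σ = (-0.065358, 0.000000))
Accumulated sum (-0.065358, 0.000000); after 4π/(2l+1) scaling, (-0.273771, 0.000000) ⇒ P_1 = -0.273771

-0.273771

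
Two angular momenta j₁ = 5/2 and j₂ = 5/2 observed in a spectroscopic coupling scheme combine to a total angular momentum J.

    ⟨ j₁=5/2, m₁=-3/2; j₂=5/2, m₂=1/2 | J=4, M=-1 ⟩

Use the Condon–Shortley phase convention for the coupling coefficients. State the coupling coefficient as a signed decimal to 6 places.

√[9·1!4!4!/10! · 1!4!3!2!3!5!] = √(10368/35)
  +(−1)^0/∏(0,1,4,3,0,1)! = 1/144  (running 1/144)
  +(−1)^1/∏(1,0,3,2,1,2)! = -1/24  (running -5/144)
⟨..|..⟩ = √(10368/35)·(-5/144) = -0.597614

-0.597614  (= −√(5/14))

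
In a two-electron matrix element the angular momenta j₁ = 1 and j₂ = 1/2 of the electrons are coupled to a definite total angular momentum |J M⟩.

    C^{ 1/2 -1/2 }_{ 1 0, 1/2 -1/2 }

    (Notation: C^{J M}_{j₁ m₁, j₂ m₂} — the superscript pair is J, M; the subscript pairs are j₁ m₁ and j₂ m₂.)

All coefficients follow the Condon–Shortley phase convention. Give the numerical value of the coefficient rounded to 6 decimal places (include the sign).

j₁+j₂−J=1  J+j₁−j₂=1  J−j₁+j₂=0  j₁+j₂+J+1=3
(j₁±m₁, j₂±m₂, J±M) = (1,1,0,1,0,1)
P² = 1/3
sum k=0..0:
  [0] +1/1 = 1
S = 1
C² = P²·S² = 1/3 ; C = +0.577350

+0.577350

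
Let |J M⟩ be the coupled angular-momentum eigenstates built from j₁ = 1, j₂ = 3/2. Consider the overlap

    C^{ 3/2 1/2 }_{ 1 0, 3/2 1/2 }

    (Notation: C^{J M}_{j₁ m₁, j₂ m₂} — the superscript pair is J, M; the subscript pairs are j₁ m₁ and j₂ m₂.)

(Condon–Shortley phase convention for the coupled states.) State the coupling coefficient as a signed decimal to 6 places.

triangle: 1!·1!·2!/5! = 2/120
(j±m)!: 1!·1!·2!·1!·2!·1! = 4
prefactor² = (2J+1)·Δ·N² = 4/15
  k=0: +1/(0!·1!·1!·2!·0!·0!) = 1/2
  k=1: −1/(1!·0!·0!·1!·1!·1!) = -1
Σ = -1/2  ⇒  CG² = 4/15·(-1/2)² = 1/15
CG = −√(1/15) = -0.258199

−√(1/15) = -0.258199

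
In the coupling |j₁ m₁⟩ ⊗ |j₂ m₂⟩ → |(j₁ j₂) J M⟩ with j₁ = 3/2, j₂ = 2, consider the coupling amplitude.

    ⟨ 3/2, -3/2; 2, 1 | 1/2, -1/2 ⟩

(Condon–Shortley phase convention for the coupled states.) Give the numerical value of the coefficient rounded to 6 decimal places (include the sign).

−√(1/10) ≈ -0.316228

j₁+j₂−J=3  J+j₁−j₂=0  J−j₁+j₂=1  j₁+j₂+J+1=5
(j₁±m₁, j₂±m₂, J±M) = (0,3,3,1,0,1)
P² = 18/5
sum k=3..3:
  [3] −1/6 = -1/6
S = -1/6
C² = P²·S² = 1/10 ; C = -0.316228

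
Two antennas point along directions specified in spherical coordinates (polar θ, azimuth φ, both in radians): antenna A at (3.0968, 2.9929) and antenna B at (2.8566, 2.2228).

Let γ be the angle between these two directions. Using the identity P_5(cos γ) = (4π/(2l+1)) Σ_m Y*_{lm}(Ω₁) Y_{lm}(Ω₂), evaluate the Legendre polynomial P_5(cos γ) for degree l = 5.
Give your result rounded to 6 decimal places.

0.568409

Addition theorem: P_5(cos γ) = (4π/11) Σ_m Y*_{lm}(Ω₁) Y_{lm}(Ω₂), m = −5…5:
  m=-5: Y*=(-0.000000, 0.000000)  Y=(0.000096, 0.000810)  product (-0.000000, -0.000000)
  m=-4: Y*=(-0.000005, 0.000003)  Y=(0.007577, 0.004476)  product (-0.000000, 0.000000)
  m=-3: Y*=(-0.000224, 0.000107)  Y=(0.051929, -0.021056)  product (-0.000009, 0.000010)
  m=-2: Y*=(-0.006472, 0.001983)  Y=(0.059749, -0.218617)  product (0.000047, 0.001533)
  m=-1: Y*=(-0.112671, 0.016878)  Y=(-0.323350, -0.423581)  product (0.043581, 0.042268)
  m=+0: Y*=(-0.921575, -0.000000)  Y=(-0.445238, 0.000000)  product (0.410320, 0.000000)
  m=+1: Y*=(0.112671, 0.016878)  Y=(0.323350, -0.423581)  product (0.043581, -0.042268)
  m=+2: Y*=(-0.006472, -0.001983)  Y=(0.059749, 0.218617)  product (0.000047, -0.001533)
  m=+3: Y*=(0.000224, 0.000107)  Y=(-0.051929, -0.021056)  product (-0.000009, -0.000010)
  m=+4: Y*=(-0.000005, -0.000003)  Y=(0.007577, -0.004476)  product (-0.000000, -0.000000)
  m=+5: Y*=(0.000000, 0.000000)  Y=(-0.000096, 0.000810)  product (-0.000000, 0.000000)
Σ over m = (0.497558, 0.000000); ×(4π/11) → (0.568409, 0.000000). Real part: 0.568409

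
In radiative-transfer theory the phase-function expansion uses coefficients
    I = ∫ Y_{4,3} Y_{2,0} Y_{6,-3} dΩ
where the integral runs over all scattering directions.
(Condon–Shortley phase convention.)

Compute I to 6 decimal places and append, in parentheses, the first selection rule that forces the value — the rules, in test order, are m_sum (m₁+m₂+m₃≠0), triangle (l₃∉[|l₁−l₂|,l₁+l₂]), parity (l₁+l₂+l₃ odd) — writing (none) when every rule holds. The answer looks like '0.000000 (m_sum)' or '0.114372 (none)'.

-0.165283 (none)

Checks pass: Σm=0; 12 even; l₃=6∈[2,6].
(2·4+1)(2·2+1)(2·6+1) = 585
Δ: 0! 8! 4! / 13! → 1/6435
sum: t=0:+1/2304 = 1/2304
3j²(4 2 6; 0 0 0) = Δ·Π!·Σ² = 5/143  (sign +1)
sum: t=0:+1/20160 = 1/20160
3j²(4 2 6; 3 0 -3) = Δ·Π!·Σ² = 12/715  (sign -1)
combine: 4πI² = 585·5/143·12/715 = 540/1573
take √, sign -1: I = -0.16528277
No selection rule forces the value: the integral is nonzero (none).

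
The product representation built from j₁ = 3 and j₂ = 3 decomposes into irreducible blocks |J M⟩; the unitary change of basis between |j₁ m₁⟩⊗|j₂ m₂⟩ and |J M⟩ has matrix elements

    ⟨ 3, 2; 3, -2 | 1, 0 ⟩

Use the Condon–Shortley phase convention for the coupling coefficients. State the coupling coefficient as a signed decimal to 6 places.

j₁+j₂−J=5  J+j₁−j₂=1  J−j₁+j₂=1  j₁+j₂+J+1=8
(j₁±m₁, j₂±m₂, J±M) = (5,1,1,5,1,1)
P² = 900/7
sum k=0..1:
  [0] +1/120 = 1/120
  [1] −1/24 = -1/24
S = -1/30
C² = P²·S² = 1/7 ; C = -0.377964

-0.377964  (= −√(1/7))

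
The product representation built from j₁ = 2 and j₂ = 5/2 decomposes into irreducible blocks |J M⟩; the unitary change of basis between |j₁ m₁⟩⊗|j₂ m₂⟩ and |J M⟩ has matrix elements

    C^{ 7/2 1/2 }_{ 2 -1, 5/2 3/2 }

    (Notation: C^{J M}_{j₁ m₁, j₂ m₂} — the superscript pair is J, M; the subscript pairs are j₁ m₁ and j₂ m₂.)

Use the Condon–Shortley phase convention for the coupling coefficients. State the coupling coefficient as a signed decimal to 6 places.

√[8·1!3!4!/9! · 1!3!4!1!4!3!] = √(2304/35)
  +(−1)^0/∏(0,1,3,4,0,0)! = 1/144  (running 1/144)
  +(−1)^1/∏(1,0,2,3,1,1)! = -1/12  (running -11/144)
⟨..|..⟩ = √(2304/35)·(-11/144) = -0.619780

−√(121/315) ≈ -0.619780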